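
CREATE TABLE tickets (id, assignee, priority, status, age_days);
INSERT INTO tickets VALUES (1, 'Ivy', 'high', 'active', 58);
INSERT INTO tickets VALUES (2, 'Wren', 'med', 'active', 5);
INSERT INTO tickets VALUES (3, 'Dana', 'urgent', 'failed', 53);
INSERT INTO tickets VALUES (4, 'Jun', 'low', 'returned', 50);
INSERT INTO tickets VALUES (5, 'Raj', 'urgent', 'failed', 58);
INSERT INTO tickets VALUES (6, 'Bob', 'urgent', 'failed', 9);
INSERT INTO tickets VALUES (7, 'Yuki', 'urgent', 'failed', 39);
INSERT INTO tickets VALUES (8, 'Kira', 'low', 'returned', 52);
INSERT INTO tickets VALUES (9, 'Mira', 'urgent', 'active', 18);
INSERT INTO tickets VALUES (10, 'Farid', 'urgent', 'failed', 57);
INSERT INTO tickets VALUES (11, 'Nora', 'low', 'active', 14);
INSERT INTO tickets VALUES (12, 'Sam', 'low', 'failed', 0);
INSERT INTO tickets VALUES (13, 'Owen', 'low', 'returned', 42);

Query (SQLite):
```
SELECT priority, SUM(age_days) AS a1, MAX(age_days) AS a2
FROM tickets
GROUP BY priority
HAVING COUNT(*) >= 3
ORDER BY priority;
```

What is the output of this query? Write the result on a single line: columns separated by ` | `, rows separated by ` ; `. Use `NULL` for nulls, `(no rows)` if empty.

low | 158 | 52 ; urgent | 234 | 58

Group tickets by priority.
Per group compute: SUM(age_days), MAX(age_days).
HAVING: drop groups with fewer than 3 rows.
  high: ids {1} → SUM(age_days)=58, MAX(age_days)=58
  low: ids {4, 8, 11, 12, 13} → SUM(age_days)=158, MAX(age_days)=52
  med: ids {2} → SUM(age_days)=5, MAX(age_days)=5
  urgent: ids {3, 5, 6, 7, 9, 10} → SUM(age_days)=234, MAX(age_days)=58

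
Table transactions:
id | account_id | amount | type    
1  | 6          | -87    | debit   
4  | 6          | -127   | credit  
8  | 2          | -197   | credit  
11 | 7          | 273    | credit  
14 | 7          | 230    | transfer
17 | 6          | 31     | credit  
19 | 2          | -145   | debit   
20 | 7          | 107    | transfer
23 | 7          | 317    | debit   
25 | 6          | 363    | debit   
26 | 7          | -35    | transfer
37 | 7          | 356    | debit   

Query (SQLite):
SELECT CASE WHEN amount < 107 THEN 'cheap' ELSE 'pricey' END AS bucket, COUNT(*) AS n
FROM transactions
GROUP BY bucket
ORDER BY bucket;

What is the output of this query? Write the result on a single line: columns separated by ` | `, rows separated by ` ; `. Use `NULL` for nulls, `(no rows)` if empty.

Bucket rows by amount < 107 → 'cheap' else 'pricey'; count each bucket.

cheap | 6 ; pricey | 6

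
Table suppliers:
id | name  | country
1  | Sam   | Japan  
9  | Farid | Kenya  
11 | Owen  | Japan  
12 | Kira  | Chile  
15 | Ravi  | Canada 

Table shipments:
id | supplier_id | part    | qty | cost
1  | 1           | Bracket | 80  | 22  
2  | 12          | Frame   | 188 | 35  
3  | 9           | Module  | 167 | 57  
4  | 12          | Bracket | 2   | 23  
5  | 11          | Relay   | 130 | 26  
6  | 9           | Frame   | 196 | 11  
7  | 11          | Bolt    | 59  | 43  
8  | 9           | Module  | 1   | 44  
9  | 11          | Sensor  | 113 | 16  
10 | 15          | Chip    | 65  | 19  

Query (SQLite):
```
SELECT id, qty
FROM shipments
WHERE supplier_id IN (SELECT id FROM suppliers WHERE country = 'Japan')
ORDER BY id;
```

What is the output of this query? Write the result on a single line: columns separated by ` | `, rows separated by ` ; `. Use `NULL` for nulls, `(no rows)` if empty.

Inner query: suppliers.id where country = 'Japan'.
Outer: keep shipments rows whose supplier_id is in that set.
Inner query → {1, 11}

1 | 80 ; 5 | 130 ; 7 | 59 ; 9 | 113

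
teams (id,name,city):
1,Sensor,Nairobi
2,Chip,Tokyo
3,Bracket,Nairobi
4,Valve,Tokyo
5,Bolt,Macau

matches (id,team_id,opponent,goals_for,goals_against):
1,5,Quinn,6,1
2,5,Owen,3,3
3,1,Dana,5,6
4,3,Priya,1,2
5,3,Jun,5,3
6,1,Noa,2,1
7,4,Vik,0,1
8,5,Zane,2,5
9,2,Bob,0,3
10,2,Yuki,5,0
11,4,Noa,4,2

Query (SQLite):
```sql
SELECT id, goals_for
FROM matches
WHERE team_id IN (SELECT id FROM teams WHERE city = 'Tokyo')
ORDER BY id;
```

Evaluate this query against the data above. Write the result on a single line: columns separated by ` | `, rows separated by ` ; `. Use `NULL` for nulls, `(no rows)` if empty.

Inner query: teams.id where city = 'Tokyo'.
Outer: keep matches rows whose team_id is in that set.
Inner query → {2, 4}

7 | 0 ; 9 | 0 ; 10 | 5 ; 11 | 4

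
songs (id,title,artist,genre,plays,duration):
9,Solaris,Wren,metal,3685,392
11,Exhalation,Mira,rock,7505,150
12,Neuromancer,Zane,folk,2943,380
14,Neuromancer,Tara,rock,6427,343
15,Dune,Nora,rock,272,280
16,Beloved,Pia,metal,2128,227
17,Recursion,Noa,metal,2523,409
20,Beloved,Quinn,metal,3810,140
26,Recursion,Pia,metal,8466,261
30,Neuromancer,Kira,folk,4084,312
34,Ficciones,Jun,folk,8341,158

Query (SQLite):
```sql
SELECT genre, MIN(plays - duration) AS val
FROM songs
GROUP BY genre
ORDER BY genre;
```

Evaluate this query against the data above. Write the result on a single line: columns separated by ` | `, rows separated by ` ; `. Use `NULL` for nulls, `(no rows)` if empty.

For each row compute plays - duration.
Group by genre; take MIN of the expression per group.
  folk: ids {12, 30, 34} → MIN(plays - duration)=2563
  metal: ids {9, 16, 17, 20, 26} → MIN(plays - duration)=1901
  rock: ids {11, 14, 15} → MIN(plays - duration)=-8

folk | 2563 ; metal | 1901 ; rock | -8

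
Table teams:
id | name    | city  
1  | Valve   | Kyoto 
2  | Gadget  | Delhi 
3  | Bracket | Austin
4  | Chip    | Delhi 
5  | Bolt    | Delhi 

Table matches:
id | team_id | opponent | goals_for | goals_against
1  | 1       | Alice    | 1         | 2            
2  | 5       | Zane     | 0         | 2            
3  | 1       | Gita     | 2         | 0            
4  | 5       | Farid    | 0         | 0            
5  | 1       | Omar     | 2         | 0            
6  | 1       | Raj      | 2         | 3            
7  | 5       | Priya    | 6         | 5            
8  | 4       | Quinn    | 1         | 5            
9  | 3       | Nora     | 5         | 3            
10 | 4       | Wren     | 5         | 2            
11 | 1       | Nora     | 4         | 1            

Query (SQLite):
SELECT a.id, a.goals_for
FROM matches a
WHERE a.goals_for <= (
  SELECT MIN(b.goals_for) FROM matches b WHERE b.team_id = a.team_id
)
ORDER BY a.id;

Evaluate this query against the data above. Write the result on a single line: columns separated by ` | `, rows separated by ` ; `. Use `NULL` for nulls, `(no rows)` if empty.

For each matches row a, compute MIN(goals_for) over rows sharing a.team_id.
Keep row a if a.goals_for <= that per-group MIN.
  team_id=1: MIN(goals_for) = 1
  team_id=3: MIN(goals_for) = 5
  team_id=4: MIN(goals_for) = 1
  team_id=5: MIN(goals_for) = 0

1 | 1 ; 2 | 0 ; 4 | 0 ; 8 | 1 ; 9 | 5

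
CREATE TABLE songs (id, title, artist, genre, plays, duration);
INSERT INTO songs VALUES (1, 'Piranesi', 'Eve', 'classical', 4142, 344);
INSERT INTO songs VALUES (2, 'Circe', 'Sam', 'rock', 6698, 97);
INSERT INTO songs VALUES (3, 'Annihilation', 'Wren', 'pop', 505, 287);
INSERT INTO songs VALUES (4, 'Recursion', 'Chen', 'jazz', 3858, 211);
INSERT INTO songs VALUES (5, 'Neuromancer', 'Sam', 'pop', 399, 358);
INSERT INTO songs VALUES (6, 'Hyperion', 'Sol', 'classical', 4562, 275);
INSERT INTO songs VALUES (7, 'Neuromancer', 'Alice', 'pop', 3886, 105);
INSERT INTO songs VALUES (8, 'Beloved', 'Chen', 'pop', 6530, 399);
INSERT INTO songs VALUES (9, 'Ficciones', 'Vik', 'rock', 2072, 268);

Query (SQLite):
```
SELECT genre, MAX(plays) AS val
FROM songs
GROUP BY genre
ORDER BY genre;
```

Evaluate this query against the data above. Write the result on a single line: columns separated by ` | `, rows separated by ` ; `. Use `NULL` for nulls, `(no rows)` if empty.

classical | 4562 ; jazz | 3858 ; pop | 6530 ; rock | 6698

Partition songs by genre; compute MAX(plays) within each group.
  classical: ids {1, 6} → MAX(plays)=4562
  jazz: ids {4} → MAX(plays)=3858
  pop: ids {3, 5, 7, 8} → MAX(plays)=6530
  rock: ids {2, 9} → MAX(plays)=6698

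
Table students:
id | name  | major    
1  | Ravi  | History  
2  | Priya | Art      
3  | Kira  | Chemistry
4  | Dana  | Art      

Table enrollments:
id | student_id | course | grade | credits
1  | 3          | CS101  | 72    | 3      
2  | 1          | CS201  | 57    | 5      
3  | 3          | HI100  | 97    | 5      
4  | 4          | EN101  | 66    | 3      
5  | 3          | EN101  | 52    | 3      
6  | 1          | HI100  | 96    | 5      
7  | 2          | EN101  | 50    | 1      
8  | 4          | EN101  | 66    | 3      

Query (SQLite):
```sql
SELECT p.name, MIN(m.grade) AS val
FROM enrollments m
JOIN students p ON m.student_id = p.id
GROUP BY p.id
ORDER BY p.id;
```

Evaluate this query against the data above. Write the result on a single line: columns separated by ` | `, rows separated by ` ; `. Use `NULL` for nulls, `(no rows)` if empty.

Join each enrollments row to its students via student_id.
Group joined rows by students.id; compute MIN(m.grade) per group.
  1: ids {2, 6} → MIN(m.grade)=57
  2: ids {7} → MIN(m.grade)=50
  3: ids {1, 3, 5} → MIN(m.grade)=52
  4: ids {4, 8} → MIN(m.grade)=66

Ravi | 57 ; Priya | 50 ; Kira | 52 ; Dana | 66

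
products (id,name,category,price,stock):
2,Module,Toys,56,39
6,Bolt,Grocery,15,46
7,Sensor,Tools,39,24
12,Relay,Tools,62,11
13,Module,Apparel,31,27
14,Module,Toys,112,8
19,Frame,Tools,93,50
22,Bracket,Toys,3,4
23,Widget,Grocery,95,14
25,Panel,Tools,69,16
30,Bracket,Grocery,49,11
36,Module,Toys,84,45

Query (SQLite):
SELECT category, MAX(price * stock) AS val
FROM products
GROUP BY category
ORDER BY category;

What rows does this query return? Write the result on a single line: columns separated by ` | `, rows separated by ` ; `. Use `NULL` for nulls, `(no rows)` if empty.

Apparel | 837 ; Grocery | 1330 ; Tools | 4650 ; Toys | 3780

For each row compute price * stock.
Group by category; take MAX of the expression per group.
  Apparel: ids {13} → MAX(price * stock)=837
  Grocery: ids {6, 23, 30} → MAX(price * stock)=1330
  Tools: ids {7, 12, 19, 25} → MAX(price * stock)=4650
  Toys: ids {2, 14, 22, 36} → MAX(price * stock)=3780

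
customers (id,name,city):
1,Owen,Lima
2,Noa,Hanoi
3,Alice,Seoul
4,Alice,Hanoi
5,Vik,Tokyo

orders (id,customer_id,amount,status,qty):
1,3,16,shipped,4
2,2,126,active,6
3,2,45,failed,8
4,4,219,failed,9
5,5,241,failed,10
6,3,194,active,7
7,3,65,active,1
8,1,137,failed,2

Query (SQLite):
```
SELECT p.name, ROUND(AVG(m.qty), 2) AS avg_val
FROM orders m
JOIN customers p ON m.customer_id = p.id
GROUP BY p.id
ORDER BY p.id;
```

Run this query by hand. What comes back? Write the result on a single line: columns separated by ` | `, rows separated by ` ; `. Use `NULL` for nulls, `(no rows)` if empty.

Join each orders row to its customers via customer_id.
Group joined rows by customers.id; compute ROUND(AVG(m.qty), 2) per group.
  1: ids {8} → ROUND(AVG(m.qty), 2)=2
  2: ids {2, 3} → ROUND(AVG(m.qty), 2)=7
  3: ids {1, 6, 7} → ROUND(AVG(m.qty), 2)=4
  4: ids {4} → ROUND(AVG(m.qty), 2)=9
  5: ids {5} → ROUND(AVG(m.qty), 2)=10

Owen | 2 ; Noa | 7 ; Alice | 4 ; Alice | 9 ; Vik | 10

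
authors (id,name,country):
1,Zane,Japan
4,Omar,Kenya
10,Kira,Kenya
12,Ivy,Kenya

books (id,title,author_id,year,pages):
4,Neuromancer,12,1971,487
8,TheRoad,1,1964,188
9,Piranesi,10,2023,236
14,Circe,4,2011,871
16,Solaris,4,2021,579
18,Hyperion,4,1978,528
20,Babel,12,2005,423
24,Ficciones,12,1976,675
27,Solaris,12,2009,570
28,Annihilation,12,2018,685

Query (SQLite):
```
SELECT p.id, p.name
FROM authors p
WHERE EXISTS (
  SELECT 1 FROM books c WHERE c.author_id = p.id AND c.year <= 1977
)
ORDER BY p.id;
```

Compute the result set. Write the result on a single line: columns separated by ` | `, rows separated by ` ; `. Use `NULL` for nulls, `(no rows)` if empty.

For each authors row, check whether any books with matching author_id has year <= 1977.
Keep rows where that is true.

1 | Zane ; 12 | Ivy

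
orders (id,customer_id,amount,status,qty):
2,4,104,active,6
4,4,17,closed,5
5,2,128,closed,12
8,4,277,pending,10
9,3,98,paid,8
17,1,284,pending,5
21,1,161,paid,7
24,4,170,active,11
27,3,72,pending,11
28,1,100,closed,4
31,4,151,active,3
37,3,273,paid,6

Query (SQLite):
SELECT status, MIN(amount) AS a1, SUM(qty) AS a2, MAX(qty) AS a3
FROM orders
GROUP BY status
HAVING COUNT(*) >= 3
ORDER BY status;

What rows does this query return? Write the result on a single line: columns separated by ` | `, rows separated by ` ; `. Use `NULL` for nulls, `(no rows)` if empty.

Group orders by status.
Per group compute: MIN(amount), SUM(qty), MAX(qty).
HAVING: drop groups with fewer than 3 rows.
  active: ids {2, 24, 31} → MIN(amount)=104, SUM(qty)=20, MAX(qty)=11
  closed: ids {4, 5, 28} → MIN(amount)=17, SUM(qty)=21, MAX(qty)=12
  paid: ids {9, 21, 37} → MIN(amount)=98, SUM(qty)=21, MAX(qty)=8
  pending: ids {8, 17, 27} → MIN(amount)=72, SUM(qty)=26, MAX(qty)=11

active | 104 | 20 | 11 ; closed | 17 | 21 | 12 ; paid | 98 | 21 | 8 ; pending | 72 | 26 | 11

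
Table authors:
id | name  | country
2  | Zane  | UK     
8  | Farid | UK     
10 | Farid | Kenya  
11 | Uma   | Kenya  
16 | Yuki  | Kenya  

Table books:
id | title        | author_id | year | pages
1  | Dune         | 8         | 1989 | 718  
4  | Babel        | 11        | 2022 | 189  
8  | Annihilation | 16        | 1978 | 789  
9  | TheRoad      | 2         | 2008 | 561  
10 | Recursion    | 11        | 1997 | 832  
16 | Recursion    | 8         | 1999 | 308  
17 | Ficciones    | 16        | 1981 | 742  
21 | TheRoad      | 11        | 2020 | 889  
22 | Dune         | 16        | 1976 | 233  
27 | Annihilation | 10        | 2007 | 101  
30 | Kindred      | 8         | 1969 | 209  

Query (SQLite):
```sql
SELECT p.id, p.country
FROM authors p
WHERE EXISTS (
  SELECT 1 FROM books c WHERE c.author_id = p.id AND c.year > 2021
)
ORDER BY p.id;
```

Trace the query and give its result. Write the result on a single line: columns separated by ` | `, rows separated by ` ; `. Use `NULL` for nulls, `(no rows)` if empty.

For each authors row, check whether any books with matching author_id has year > 2021.
Keep rows where that is true.

11 | Kenya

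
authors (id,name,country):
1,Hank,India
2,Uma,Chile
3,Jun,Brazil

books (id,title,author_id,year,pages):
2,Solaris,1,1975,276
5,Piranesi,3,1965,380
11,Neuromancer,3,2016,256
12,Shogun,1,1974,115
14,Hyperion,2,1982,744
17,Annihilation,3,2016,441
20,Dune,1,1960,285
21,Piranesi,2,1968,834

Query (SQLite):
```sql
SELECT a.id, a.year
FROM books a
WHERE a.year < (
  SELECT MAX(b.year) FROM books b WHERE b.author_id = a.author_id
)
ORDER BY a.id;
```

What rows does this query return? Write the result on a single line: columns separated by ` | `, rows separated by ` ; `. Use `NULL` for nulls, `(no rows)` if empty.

5 | 1965 ; 12 | 1974 ; 20 | 1960 ; 21 | 1968

For each books row a, compute MAX(year) over rows sharing a.author_id.
Keep row a if a.year < that per-group MAX.
  author_id=1: MAX(year) = 1975
  author_id=2: MAX(year) = 1982
  author_id=3: MAX(year) = 2016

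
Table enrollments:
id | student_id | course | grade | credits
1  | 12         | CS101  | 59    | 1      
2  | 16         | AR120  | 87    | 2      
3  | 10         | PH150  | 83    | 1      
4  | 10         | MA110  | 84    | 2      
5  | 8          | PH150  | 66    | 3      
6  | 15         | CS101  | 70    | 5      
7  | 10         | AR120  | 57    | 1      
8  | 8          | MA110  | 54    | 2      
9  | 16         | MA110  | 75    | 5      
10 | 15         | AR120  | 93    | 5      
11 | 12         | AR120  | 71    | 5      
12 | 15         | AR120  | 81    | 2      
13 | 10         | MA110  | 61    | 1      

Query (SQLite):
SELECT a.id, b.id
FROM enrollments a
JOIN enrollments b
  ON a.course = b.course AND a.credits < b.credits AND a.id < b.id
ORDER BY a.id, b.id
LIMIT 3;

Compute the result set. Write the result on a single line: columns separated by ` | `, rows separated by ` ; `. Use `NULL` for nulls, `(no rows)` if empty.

1 | 6 ; 2 | 10 ; 2 | 11

Pairs (a,b) with same course, a.credits < b.credits, a.id < b.id.
course groups: AR120:{2,7,10,11,12} CS101:{1,6} MA110:{4,8,9,13} PH150:{3,5}
Ordered by (a.id, b.id); first 3.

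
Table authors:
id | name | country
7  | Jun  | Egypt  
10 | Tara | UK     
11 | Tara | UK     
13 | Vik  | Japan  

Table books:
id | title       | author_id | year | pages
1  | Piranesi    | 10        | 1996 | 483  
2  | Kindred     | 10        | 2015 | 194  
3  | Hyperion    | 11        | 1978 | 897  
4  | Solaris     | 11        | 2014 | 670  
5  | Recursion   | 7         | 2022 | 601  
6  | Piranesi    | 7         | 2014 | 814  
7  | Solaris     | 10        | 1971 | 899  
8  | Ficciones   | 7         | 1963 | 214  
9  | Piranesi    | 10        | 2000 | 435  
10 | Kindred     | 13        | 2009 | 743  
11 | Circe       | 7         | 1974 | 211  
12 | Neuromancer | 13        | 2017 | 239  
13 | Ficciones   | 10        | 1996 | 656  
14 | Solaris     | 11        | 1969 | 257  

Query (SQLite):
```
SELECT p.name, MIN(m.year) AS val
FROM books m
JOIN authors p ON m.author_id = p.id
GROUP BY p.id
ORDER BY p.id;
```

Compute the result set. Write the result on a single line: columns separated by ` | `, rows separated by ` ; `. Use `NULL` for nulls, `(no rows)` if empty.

Join each books row to its authors via author_id.
Group joined rows by authors.id; compute MIN(m.year) per group.
  7: ids {5, 6, 8, 11} → MIN(m.year)=1963
  10: ids {1, 2, 7, 9, 13} → MIN(m.year)=1971
  11: ids {3, 4, 14} → MIN(m.year)=1969
  13: ids {10, 12} → MIN(m.year)=2009

Jun | 1963 ; Tara | 1971 ; Tara | 1969 ; Vik | 2009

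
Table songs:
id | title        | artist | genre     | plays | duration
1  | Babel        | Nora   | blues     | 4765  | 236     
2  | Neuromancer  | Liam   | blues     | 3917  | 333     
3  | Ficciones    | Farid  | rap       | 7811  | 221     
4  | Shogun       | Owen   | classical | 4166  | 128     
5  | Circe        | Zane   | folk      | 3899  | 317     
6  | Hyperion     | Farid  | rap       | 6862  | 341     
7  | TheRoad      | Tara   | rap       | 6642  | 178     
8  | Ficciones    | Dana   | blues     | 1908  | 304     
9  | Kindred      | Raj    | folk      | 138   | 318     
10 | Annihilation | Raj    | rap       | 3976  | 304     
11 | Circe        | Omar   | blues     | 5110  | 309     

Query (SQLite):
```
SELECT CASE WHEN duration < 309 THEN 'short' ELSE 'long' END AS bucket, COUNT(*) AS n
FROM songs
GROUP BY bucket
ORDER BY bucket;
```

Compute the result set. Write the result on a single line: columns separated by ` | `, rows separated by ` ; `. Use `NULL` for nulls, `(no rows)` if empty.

long | 5 ; short | 6

Bucket rows by duration < 309 → 'short' else 'long'; count each bucket.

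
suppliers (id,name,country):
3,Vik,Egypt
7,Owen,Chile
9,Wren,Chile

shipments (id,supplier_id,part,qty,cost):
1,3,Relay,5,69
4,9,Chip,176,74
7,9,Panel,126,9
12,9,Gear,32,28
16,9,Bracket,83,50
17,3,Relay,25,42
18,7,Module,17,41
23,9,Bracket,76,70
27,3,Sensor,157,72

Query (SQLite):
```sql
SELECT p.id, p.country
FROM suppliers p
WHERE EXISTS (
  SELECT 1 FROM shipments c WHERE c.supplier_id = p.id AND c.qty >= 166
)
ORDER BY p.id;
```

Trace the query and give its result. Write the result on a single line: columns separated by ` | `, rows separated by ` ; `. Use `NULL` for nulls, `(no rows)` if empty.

For each suppliers row, check whether any shipments with matching supplier_id has qty >= 166.
Keep rows where that is true.

9 | Chile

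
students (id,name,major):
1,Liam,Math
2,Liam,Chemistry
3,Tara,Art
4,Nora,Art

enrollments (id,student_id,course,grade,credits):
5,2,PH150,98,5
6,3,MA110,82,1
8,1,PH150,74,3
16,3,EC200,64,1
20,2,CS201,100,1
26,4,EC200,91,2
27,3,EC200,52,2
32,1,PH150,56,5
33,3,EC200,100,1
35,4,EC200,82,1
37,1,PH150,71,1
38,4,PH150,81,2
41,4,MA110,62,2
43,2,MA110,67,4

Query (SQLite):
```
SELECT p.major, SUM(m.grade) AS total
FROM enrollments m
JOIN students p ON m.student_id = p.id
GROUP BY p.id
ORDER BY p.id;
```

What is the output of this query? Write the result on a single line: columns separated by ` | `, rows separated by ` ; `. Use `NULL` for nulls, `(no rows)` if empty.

Math | 201 ; Chemistry | 265 ; Art | 298 ; Art | 316

Join each enrollments row to its students via student_id.
Group joined rows by students.id; compute SUM(m.grade) per group.
  1: ids {8, 32, 37} → SUM(m.grade)=201
  2: ids {5, 20, 43} → SUM(m.grade)=265
  3: ids {6, 16, 27, 33} → SUM(m.grade)=298
  4: ids {26, 35, 38, 41} → SUM(m.grade)=316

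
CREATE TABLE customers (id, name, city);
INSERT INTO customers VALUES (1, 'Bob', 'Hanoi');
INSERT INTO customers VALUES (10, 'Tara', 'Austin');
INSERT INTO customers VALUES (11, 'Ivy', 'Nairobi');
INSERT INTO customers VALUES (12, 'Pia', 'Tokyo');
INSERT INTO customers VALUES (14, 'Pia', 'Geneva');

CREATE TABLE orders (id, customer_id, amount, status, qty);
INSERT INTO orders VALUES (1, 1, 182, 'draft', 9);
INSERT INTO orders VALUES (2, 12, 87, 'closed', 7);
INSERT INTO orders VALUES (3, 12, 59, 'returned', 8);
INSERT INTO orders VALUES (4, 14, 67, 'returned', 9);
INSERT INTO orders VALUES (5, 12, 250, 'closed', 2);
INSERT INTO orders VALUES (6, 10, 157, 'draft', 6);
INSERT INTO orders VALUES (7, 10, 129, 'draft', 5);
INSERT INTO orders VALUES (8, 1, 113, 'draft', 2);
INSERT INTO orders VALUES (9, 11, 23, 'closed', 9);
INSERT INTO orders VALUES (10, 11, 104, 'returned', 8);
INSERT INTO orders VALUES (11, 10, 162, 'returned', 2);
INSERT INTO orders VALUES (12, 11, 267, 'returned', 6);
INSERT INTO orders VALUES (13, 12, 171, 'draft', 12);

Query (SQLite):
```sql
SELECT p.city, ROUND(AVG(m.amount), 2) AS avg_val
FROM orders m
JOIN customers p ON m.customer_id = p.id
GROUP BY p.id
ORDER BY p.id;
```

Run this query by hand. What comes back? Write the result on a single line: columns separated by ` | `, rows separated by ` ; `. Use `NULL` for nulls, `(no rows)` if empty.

Join each orders row to its customers via customer_id.
Group joined rows by customers.id; compute ROUND(AVG(m.amount), 2) per group.
  1: ids {1, 8} → ROUND(AVG(m.amount), 2)=147.5
  10: ids {6, 7, 11} → ROUND(AVG(m.amount), 2)=149.33
  11: ids {9, 10, 12} → ROUND(AVG(m.amount), 2)=131.33
  12: ids {2, 3, 5, 13} → ROUND(AVG(m.amount), 2)=141.75
  14: ids {4} → ROUND(AVG(m.amount), 2)=67

Hanoi | 147.5 ; Austin | 149.33 ; Nairobi | 131.33 ; Tokyo | 141.75 ; Geneva | 67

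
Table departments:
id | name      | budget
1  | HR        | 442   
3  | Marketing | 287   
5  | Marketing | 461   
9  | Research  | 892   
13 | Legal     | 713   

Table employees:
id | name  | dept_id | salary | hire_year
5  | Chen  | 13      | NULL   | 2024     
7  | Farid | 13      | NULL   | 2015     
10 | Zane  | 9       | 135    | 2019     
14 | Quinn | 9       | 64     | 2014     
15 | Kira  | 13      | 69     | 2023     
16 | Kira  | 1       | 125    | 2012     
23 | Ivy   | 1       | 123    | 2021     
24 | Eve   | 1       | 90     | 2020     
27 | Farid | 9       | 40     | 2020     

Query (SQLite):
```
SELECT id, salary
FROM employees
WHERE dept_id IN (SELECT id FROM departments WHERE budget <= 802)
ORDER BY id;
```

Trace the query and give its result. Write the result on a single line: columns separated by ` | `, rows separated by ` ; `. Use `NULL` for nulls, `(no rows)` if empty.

5 | NULL ; 7 | NULL ; 15 | 69 ; 16 | 125 ; 23 | 123 ; 24 | 90

Inner query: departments.id where budget <= 802.
Outer: keep employees rows whose dept_id is in that set.
Inner query → {1, 3, 5, 13}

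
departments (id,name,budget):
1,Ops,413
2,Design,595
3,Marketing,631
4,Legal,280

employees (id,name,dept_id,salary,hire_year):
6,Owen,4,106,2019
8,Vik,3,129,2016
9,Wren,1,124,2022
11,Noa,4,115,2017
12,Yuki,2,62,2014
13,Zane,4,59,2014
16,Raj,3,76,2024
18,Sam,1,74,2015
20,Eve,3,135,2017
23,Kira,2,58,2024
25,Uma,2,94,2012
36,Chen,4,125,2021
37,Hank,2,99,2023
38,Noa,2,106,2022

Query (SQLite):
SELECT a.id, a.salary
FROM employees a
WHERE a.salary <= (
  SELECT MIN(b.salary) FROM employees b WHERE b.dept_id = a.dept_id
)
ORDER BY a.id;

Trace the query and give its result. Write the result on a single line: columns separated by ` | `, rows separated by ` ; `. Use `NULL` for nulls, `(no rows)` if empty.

13 | 59 ; 16 | 76 ; 18 | 74 ; 23 | 58

For each employees row a, compute MIN(salary) over rows sharing a.dept_id.
Keep row a if a.salary <= that per-group MIN.
  dept_id=1: MIN(salary) = 74
  dept_id=2: MIN(salary) = 58
  dept_id=3: MIN(salary) = 76
  dept_id=4: MIN(salary) = 59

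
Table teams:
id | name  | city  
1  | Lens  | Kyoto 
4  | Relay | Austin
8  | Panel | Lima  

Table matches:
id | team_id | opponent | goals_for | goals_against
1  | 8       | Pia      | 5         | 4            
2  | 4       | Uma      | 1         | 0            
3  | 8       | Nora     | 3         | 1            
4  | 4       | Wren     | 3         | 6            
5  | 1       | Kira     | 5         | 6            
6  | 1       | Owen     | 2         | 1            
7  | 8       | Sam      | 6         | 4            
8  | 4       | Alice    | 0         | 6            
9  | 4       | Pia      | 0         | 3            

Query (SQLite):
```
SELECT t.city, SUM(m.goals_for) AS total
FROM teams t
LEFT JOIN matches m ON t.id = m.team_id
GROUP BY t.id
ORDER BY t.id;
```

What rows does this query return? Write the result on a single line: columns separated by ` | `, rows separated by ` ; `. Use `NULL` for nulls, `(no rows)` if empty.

Kyoto | 7 ; Austin | 4 ; Lima | 14

LEFT JOIN keeps every teams row; unmatched ones get NULL for matches columns.
Group by teams.id and compute SUM(m.goals_for). SUM over an all-NULL group is NULL.
  1: ids {5, 6} → SUM(m.goals_for)=7
  4: ids {2, 4, 8, 9} → SUM(m.goals_for)=4
  8: ids {1, 3, 7} → SUM(m.goals_for)=14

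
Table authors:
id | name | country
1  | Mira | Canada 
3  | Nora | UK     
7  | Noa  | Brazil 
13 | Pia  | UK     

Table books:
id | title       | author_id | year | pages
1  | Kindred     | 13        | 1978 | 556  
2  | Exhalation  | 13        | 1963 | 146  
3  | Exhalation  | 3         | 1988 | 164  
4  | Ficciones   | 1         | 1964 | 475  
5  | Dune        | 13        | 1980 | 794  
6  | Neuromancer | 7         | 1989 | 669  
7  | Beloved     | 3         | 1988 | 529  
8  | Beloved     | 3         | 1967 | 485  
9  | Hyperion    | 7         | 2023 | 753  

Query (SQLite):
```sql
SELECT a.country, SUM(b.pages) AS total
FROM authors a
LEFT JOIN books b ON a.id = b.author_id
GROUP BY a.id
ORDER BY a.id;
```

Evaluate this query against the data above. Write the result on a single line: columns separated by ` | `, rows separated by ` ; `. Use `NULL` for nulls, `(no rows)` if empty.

Canada | 475 ; UK | 1178 ; Brazil | 1422 ; UK | 1496

LEFT JOIN keeps every authors row; unmatched ones get NULL for books columns.
Group by authors.id and compute SUM(b.pages). SUM over an all-NULL group is NULL.
  1: ids {4} → SUM(b.pages)=475
  3: ids {3, 7, 8} → SUM(b.pages)=1178
  7: ids {6, 9} → SUM(b.pages)=1422
  13: ids {1, 2, 5} → SUM(b.pages)=1496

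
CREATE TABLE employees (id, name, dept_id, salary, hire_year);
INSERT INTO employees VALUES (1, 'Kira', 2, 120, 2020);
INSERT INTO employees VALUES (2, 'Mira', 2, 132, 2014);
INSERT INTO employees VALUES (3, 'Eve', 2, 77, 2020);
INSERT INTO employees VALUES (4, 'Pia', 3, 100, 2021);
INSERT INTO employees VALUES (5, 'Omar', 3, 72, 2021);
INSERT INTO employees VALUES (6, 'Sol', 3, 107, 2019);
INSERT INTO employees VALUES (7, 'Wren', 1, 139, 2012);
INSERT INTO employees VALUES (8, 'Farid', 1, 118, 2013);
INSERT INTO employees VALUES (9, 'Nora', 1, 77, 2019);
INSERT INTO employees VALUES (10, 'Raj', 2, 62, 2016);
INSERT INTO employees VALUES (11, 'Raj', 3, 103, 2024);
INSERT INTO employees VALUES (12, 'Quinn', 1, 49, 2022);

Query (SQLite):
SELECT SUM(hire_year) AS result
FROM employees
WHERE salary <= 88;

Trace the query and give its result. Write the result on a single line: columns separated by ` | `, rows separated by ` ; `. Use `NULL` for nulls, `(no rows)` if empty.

10098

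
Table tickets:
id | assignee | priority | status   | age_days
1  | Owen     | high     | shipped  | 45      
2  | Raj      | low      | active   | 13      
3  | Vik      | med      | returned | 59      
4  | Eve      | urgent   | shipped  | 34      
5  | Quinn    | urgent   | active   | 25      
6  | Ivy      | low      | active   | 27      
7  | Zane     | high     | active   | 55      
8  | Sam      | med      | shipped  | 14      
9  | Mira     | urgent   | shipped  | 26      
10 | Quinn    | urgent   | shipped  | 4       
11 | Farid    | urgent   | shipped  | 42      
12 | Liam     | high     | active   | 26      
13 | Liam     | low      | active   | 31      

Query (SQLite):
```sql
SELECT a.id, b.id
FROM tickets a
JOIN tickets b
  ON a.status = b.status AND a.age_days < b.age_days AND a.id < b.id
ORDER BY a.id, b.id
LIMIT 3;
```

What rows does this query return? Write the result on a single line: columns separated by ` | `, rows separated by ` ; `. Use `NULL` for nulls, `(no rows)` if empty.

2 | 5 ; 2 | 6 ; 2 | 7

Pairs (a,b) with same status, a.age_days < b.age_days, a.id < b.id.
status groups: active:{2,5,6,7,12,13} returned:{3} shipped:{1,4,8,9,10,11}
Ordered by (a.id, b.id); first 3.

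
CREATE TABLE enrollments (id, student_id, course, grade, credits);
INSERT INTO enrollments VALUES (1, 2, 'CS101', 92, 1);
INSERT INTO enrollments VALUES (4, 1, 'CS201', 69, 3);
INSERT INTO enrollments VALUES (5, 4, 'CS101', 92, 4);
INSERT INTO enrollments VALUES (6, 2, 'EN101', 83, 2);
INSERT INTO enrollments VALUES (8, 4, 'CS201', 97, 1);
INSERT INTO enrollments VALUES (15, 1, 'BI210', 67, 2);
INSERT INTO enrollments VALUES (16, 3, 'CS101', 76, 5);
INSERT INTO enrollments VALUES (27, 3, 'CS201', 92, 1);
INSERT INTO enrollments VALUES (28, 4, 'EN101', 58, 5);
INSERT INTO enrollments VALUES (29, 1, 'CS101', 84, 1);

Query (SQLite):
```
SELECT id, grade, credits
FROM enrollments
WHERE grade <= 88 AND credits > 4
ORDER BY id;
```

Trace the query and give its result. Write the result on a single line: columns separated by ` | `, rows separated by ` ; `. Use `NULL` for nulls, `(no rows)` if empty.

16 | 76 | 5 ; 28 | 58 | 5

grade <= 88: ids {4, 6, 15, 16, 28, 29}
credits > 4: ids {16, 28}
Combine with AND.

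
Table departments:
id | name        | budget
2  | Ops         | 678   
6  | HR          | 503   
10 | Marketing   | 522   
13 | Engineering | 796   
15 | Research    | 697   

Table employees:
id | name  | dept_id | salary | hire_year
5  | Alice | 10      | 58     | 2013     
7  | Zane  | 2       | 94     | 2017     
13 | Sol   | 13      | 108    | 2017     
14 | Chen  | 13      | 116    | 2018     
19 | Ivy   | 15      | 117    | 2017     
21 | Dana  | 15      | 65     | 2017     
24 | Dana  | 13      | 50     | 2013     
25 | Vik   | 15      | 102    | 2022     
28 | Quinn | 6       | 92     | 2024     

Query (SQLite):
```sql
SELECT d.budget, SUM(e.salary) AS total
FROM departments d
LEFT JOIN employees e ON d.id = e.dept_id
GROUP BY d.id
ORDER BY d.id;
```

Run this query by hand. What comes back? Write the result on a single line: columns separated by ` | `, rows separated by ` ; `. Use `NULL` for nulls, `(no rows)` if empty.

678 | 94 ; 503 | 92 ; 522 | 58 ; 796 | 274 ; 697 | 284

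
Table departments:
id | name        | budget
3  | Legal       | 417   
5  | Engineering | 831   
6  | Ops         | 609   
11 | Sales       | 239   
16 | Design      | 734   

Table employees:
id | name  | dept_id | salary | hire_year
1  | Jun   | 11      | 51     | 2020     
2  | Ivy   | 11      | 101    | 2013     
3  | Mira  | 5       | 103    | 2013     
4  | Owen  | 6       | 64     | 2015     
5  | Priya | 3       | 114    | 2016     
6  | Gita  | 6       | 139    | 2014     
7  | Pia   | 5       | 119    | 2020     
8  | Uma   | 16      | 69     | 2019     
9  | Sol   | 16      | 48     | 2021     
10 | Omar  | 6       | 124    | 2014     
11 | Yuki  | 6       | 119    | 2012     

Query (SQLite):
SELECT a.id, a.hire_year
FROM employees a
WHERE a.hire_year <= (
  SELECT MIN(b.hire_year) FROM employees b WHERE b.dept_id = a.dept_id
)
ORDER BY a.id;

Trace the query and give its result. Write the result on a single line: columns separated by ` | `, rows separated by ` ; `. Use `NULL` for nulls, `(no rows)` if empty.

2 | 2013 ; 3 | 2013 ; 5 | 2016 ; 8 | 2019 ; 11 | 2012

For each employees row a, compute MIN(hire_year) over rows sharing a.dept_id.
Keep row a if a.hire_year <= that per-group MIN.
  dept_id=3: MIN(hire_year) = 2016
  dept_id=5: MIN(hire_year) = 2013
  dept_id=6: MIN(hire_year) = 2012
  dept_id=11: MIN(hire_year) = 2013
  dept_id=16: MIN(hire_year) = 2019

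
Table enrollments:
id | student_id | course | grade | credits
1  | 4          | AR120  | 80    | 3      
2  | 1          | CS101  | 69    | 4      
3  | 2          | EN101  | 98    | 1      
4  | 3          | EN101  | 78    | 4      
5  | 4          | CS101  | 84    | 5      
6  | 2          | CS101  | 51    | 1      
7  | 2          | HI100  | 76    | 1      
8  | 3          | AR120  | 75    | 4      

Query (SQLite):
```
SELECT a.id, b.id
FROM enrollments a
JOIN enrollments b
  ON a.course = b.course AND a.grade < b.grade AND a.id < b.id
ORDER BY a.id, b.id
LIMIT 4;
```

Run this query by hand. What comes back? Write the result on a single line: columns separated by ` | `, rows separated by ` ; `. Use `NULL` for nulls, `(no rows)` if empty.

Pairs (a,b) with same course, a.grade < b.grade, a.id < b.id.
course groups: AR120:{1,8} CS101:{2,5,6} EN101:{3,4} HI100:{7}
Ordered by (a.id, b.id); first 4.

2 | 5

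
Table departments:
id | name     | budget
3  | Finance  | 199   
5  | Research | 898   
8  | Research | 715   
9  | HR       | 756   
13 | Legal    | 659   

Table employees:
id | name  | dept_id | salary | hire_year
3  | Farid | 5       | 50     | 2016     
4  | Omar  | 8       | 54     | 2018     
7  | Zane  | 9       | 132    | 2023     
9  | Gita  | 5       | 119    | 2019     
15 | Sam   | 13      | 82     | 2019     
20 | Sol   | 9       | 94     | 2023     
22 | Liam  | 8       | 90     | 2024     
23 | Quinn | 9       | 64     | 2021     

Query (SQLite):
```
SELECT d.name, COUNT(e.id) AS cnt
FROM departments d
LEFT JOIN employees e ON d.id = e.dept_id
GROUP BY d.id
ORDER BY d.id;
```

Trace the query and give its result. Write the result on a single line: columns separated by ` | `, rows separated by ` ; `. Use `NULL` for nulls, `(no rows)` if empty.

Finance | 0 ; Research | 2 ; Research | 2 ; HR | 3 ; Legal | 1

LEFT JOIN keeps every departments row; unmatched ones get NULL for employees columns.
Group by departments.id and compute COUNT(e.id). COUNT(col) of an all-NULL group is 0.
  3: ids {—} → COUNT(e.id)=0
  5: ids {3, 9} → COUNT(e.id)=2
  8: ids {4, 22} → COUNT(e.id)=2
  9: ids {7, 20, 23} → COUNT(e.id)=3
  13: ids {15} → COUNT(e.id)=1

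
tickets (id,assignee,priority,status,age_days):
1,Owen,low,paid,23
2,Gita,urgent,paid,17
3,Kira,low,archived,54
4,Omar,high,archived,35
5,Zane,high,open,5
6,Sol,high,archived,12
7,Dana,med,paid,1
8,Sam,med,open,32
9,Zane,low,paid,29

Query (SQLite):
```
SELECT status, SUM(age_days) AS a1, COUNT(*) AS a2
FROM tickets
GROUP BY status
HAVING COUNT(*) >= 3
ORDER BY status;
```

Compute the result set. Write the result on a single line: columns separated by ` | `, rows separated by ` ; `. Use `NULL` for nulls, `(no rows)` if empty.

archived | 101 | 3 ; paid | 70 | 4

Group tickets by status.
Per group compute: SUM(age_days), COUNT(*).
HAVING: drop groups with fewer than 3 rows.
  archived: ids {3, 4, 6} → SUM(age_days)=101, COUNT(*)=3
  open: ids {5, 8} → SUM(age_days)=37, COUNT(*)=2
  paid: ids {1, 2, 7, 9} → SUM(age_days)=70, COUNT(*)=4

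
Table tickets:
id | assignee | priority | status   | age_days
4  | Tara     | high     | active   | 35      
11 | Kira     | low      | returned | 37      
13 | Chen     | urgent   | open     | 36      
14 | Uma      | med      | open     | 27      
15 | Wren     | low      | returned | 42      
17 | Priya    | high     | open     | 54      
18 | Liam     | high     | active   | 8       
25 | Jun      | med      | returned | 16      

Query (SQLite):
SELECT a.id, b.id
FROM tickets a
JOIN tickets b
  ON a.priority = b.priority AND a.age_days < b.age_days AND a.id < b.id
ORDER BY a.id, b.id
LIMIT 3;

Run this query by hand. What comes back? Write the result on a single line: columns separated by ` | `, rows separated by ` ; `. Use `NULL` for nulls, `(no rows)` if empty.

4 | 17 ; 11 | 15

Pairs (a,b) with same priority, a.age_days < b.age_days, a.id < b.id.
priority groups: high:{4,17,18} low:{11,15} med:{14,25} urgent:{13}
Ordered by (a.id, b.id); first 3.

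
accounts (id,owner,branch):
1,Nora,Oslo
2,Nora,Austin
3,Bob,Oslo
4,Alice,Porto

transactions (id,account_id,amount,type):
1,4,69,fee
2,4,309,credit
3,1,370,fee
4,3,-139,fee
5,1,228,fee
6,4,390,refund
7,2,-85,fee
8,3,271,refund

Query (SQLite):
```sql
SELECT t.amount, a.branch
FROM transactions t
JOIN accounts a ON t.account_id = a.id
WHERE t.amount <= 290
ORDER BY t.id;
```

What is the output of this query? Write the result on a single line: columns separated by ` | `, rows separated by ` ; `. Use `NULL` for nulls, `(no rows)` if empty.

69 | Porto ; -139 | Oslo ; 228 | Oslo ; -85 | Austin ; 271 | Oslo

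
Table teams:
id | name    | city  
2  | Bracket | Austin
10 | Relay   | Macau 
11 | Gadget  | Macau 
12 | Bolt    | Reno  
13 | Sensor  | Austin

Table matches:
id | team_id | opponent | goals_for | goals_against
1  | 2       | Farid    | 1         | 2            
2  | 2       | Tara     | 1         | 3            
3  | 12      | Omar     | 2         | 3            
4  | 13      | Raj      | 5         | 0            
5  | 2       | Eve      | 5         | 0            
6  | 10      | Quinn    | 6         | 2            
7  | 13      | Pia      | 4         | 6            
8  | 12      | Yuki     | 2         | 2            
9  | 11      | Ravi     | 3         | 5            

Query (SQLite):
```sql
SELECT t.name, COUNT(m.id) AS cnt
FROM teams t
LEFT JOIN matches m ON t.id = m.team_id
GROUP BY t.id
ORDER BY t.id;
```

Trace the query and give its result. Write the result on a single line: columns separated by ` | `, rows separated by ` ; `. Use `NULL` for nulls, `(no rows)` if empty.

Bracket | 3 ; Relay | 1 ; Gadget | 1 ; Bolt | 2 ; Sensor | 2

LEFT JOIN keeps every teams row; unmatched ones get NULL for matches columns.
Group by teams.id and compute COUNT(m.id). COUNT(col) of an all-NULL group is 0.
  2: ids {1, 2, 5} → COUNT(m.id)=3
  10: ids {6} → COUNT(m.id)=1
  11: ids {9} → COUNT(m.id)=1
  12: ids {3, 8} → COUNT(m.id)=2
  13: ids {4, 7} → COUNT(m.id)=2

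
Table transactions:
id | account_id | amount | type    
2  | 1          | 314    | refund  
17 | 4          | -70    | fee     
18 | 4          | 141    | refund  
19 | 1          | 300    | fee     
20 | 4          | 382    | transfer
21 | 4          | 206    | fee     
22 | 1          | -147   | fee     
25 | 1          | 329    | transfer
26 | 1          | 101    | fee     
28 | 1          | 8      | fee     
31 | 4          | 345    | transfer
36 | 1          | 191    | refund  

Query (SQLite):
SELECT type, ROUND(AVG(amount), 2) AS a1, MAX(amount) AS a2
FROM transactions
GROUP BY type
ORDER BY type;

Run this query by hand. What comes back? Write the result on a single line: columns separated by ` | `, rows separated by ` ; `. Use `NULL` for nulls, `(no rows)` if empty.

fee | 66.33 | 300 ; refund | 215.33 | 314 ; transfer | 352 | 382

Group transactions by type.
Per group compute: ROUND(AVG(amount), 2), MAX(amount).
  fee: ids {17, 19, 21, 22, 26, 28} → ROUND(AVG(amount), 2)=66.33, MAX(amount)=300
  refund: ids {2, 18, 36} → ROUND(AVG(amount), 2)=215.33, MAX(amount)=314
  transfer: ids {20, 25, 31} → ROUND(AVG(amount), 2)=352, MAX(amount)=382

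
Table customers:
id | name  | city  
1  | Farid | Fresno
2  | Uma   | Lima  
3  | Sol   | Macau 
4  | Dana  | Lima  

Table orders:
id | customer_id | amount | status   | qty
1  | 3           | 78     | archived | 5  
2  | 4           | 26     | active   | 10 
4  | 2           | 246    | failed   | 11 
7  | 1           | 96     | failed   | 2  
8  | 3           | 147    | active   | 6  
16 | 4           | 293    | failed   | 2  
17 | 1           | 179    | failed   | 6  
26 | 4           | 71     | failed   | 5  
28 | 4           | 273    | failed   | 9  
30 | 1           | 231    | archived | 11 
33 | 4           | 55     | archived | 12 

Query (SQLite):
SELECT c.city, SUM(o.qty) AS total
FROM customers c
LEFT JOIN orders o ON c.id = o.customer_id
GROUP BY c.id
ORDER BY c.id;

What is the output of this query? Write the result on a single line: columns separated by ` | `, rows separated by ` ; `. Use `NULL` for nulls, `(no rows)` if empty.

Fresno | 19 ; Lima | 11 ; Macau | 11 ; Lima | 38

LEFT JOIN keeps every customers row; unmatched ones get NULL for orders columns.
Group by customers.id and compute SUM(o.qty). SUM over an all-NULL group is NULL.
  1: ids {7, 17, 30} → SUM(o.qty)=19
  2: ids {4} → SUM(o.qty)=11
  3: ids {1, 8} → SUM(o.qty)=11
  4: ids {2, 16, 26, 28, 33} → SUM(o.qty)=38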